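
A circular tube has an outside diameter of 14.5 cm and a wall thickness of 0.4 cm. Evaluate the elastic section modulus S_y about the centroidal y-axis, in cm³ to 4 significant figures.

Split into non-overlapping primitives; take the origin at the lower-left of the bounding box.
Outer circle: ⌀14.5, A = 165.13 cm², x = 7.25 cm, Ī = 2169.91 cm⁴.
Bore (subtracted): ⌀13.7, A = 147.411 cm², x = 7.25 cm, Ī = 1729.23 cm⁴.
By symmetry the centroid is at mid-width, x̄ = 7.25 cm.
All pieces are centred on the centroidal y-axis, so I = ΣĪ (holes subtracted) = 440.683 cm⁴.
Extreme fibre distance c = 7.25 cm; S = I/c = 60.7839 cm³.

S_y ≈ 60.78 cm³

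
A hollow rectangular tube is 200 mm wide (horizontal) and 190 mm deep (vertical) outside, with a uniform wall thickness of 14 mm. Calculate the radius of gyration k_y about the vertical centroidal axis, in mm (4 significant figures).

k_y ≈ 75.63 mm

Break the section into simple shapes (no overlaps), measuring from the bottom-left corner of the bounding box.
Outer rectangle: 200 × 190, A = 38 000 mm², x = 100 mm, Ī = 126 666 667 mm⁴.
Inner void (subtracted): 172 × 162, A = 27 864 mm², x = 100 mm, Ī = 68 694 048 mm⁴.
By symmetry the centroid is at mid-width, x̄ = 100 mm.
All pieces are centred on the vertical centroidal axis, so I = ΣĪ (holes subtracted) = 57 972 619 mm⁴.
Radius of gyration: k = √(I/A) = √(57 972 619 / 10 136) = 75.6272 mm.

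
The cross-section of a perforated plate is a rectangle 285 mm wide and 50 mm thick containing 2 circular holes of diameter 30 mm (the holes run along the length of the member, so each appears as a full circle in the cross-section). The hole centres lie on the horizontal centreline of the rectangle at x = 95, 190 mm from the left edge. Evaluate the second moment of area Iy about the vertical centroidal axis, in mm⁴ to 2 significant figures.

Iy ≈ 9.3 × 10⁷ mm⁴

Treat the section as a set of non-overlapping primitives; coordinates are from the bounding-box lower-left.
Plate: 285 × 50, A = 14 250 mm², x = 142.5 mm, Ī = 96 454 688 mm⁴.
Hole 1 (subtracted): ⌀30, A = 706.9 mm², x = 95 mm, Ī = 39 761 mm⁴.
Hole 2 (subtracted): ⌀30, A = 706.9 mm², x = 190 mm, Ī = 39 761 mm⁴.
By symmetry the centroid is at mid-width, x̄ = 142.5 mm.
Transfer each piece to the vertical centroidal axis using Ī + A·d² with d = x − 142.5:
  plate: d = 0 mm → contributes +96 454 688 mm⁴
  hole 1: d = -47.5 mm → contributes −1 634 610 mm⁴
  hole 2: d = 47.5 mm → contributes −1 634 610 mm⁴
Total I = 93 185 468 mm⁴.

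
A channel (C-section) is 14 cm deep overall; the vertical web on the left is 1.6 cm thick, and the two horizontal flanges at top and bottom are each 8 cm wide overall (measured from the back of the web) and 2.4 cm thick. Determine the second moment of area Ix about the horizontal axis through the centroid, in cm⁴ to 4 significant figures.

Ix ≈ 1414 cm⁴

Treat the section as a set of non-overlapping primitives; coordinates are from the bounding-box lower-left.
Web: 1.6 × 14, A = 22.4 cm², y = 7 cm, Ī = 365.867 cm⁴.
Top flange (beyond web): 6.4 × 2.4, A = 15.36 cm², y = 12.8 cm, Ī = 7.3728 cm⁴.
Bottom flange (beyond web): 6.4 × 2.4, A = 15.36 cm², y = 1.2 cm, Ī = 7.3728 cm⁴.
By symmetry the centroid is at mid-height, ȳ = 7 cm.
Transfer each piece to the horizontal axis through the centroid using Ī + A·d² with d = y − 7:
  web: d = 0 cm → contributes +365.867 cm⁴
  top flange (beyond web): d = 5.8 cm → contributes +524.083 cm⁴
  bottom flange (beyond web): d = -5.8 cm → contributes +524.083 cm⁴
Total I = 1414.03 cm⁴.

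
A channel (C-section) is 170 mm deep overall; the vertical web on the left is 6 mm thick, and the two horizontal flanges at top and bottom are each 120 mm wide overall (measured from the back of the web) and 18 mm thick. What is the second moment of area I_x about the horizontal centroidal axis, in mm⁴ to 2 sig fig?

Split into non-overlapping primitives; take the origin at the lower-left of the bounding box.
Web: 6 × 170, A = 1 020 mm², y = 85 mm, Ī = 2 456 500 mm⁴.
Top flange (beyond web): 114 × 18, A = 2 052 mm², y = 161 mm, Ī = 55 404 mm⁴.
Bottom flange (beyond web): 114 × 18, A = 2 052 mm², y = 9 mm, Ī = 55 404 mm⁴.
By symmetry the centroid is at mid-height, ȳ = 85 mm.
Transfer each piece to the horizontal centroidal axis using Ī + A·d² with d = y − 85:
  web: d = 0 mm → contributes +2 456 500 mm⁴
  top flange (beyond web): d = 76 mm → contributes +11 907 756 mm⁴
  bottom flange (beyond web): d = -76 mm → contributes +11 907 756 mm⁴
Total I = 26 272 012 mm⁴.

I_x ≈ 2.6 × 10⁷ mm⁴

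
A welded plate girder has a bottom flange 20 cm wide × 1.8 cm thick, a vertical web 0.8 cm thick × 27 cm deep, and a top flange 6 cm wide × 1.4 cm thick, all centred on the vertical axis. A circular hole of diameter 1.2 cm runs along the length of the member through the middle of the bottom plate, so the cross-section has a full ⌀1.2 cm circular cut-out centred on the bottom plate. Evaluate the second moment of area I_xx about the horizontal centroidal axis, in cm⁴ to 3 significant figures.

I_xx ≈ 7990 cm⁴

Decompose the section into non-overlapping parts with the origin at the bottom-left of its bounding rectangle.
Bottom plate: 20 × 1.8, A = 36 cm², y = 0.9 cm, Ī = 9.72 cm⁴.
Web plate: 0.8 × 27, A = 21.6 cm², y = 15.3 cm, Ī = 1312.2 cm⁴.
Top plate: 6 × 1.4, A = 8.4 cm², y = 29.5 cm, Ī = 1.372 cm⁴.
Hole (subtracted): ⌀1.2, A = 1.131 cm², y = 0.9 cm, Ī = 0.10179 cm⁴.
Centroid: ȳ = ΣA·y / ΣA = 9.3984 cm.
Transfer each piece to the horizontal centroidal axis using Ī + A·d² with d = y − 9.3984:
  bottom plate: d = -8.4984 cm → contributes +2609.7 cm⁴
  web plate: d = 5.9016 cm → contributes +2064.5 cm⁴
  top plate: d = 20.102 cm → contributes +3395.6 cm⁴
  hole: d = -8.4984 cm → contributes −81.783 cm⁴
Total I = 7988.1 cm⁴.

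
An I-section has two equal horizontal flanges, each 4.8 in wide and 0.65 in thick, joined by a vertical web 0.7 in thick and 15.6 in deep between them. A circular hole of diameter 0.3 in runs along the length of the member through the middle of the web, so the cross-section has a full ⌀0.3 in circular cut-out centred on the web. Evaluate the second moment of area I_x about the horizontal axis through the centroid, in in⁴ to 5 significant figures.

I_x ≈ 633.61 in⁴

Split into non-overlapping primitives; take the origin at the lower-left of the bounding box.
Bottom flange: 4.8 × 0.65, A = 3.12 in², y = 0.325 in, Ī = 0.10985 in⁴.
Web: 0.7 × 15.6, A = 10.92 in², y = 8.45 in, Ī = 221.4576 in⁴.
Top flange: 4.8 × 0.65, A = 3.12 in², y = 16.575 in, Ī = 0.10985 in⁴.
Hole (subtracted): ⌀0.3, A = 0.07068583 in², y = 8.45 in, Ī = 0.0003976078 in⁴.
By symmetry the centroid is at mid-height, ȳ = 8.45 in.
Transfer each piece to the horizontal axis through the centroid using Ī + A·d² with d = y − 8.45:
  bottom flange: d = -8.125 in → contributes +206.0786 in⁴
  web: d = 0 in → contributes +221.4576 in⁴
  top flange: d = 8.125 in → contributes +206.0786 in⁴
  hole: d = 0 in → contributes −0.0003976078 in⁴
Total I = 633.6144 in⁴.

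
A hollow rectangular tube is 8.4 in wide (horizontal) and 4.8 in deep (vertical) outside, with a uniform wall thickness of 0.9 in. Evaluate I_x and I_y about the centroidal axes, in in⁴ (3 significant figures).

Break the section into simple shapes (no overlaps), measuring from the bottom-left corner of the bounding box.
Outer rectangle: 8.4 × 4.8, A = 40.32 in², y = 2.4 in, Ī = 77.414 in⁴.
Inner void (subtracted): 6.6 × 3, A = 19.8 in², y = 2.4 in, Ī = 14.85 in⁴.
By symmetry the centroid is at mid-height, ȳ = 2.4 in.
All pieces are centred on the centroidal x-axis, so I = ΣĪ (holes subtracted) = 62.564 in⁴.
Repeating about the centroidal y-axis gives I_y = 165.21 in⁴.

I_x ≈ 62.6 in⁴, I_y ≈ 165 in⁴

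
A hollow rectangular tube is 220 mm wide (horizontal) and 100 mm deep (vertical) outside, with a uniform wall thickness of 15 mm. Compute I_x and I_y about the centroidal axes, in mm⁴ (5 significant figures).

I_x ≈ 1.2903 × 10⁷ mm⁴, I_y ≈ 4.8723 × 10⁷ mm⁴

Decompose the section into non-overlapping parts with the origin at the bottom-left of its bounding rectangle.
Outer rectangle: 220 × 100, A = 22 000 mm², y = 50 mm, Ī = 18 333 333 mm⁴.
Inner void (subtracted): 190 × 70, A = 13 300 mm², y = 50 mm, Ī = 5 430 833 mm⁴.
By symmetry the centroid is at mid-height, ȳ = 50 mm.
All pieces are centred on the centroidal x-axis, so I = ΣĪ (holes subtracted) = 12 902 500 mm⁴.
Repeating about the centroidal y-axis gives I_y = 48 722 500 mm⁴.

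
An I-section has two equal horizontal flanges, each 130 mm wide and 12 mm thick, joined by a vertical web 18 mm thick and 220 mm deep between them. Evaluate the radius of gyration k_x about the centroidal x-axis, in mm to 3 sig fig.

k_x ≈ 90.5 mm

Decompose the section into non-overlapping parts with the origin at the bottom-left of its bounding rectangle.
Bottom flange: 130 × 12, A = 1 560 mm², y = 6 mm, Ī = 18 720 mm⁴.
Web: 18 × 220, A = 3 960 mm², y = 122 mm, Ī = 15 972 000 mm⁴.
Top flange: 130 × 12, A = 1 560 mm², y = 238 mm, Ī = 18 720 mm⁴.
By symmetry the centroid is at mid-height, ȳ = 122 mm.
Transfer each piece to the centroidal x-axis using Ī + A·d² with d = y − 122:
  bottom flange: d = -116 mm → contributes +21 010 080 mm⁴
  web: d = 0 mm → contributes +15 972 000 mm⁴
  top flange: d = 116 mm → contributes +21 010 080 mm⁴
Total I = 57 992 160 mm⁴.
Radius of gyration: k = √(I/A) = √(57 992 160 / 7 080) = 90.504 mm.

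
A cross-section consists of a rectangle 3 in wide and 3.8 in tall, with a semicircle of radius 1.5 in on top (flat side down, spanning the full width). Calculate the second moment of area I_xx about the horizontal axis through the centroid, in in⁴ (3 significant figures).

Break the section into simple shapes (no overlaps), measuring from the bottom-left corner of the bounding box.
Rectangular body: 3 × 3.8, A = 11.4 in², y = 1.9 in, Ī = 13.718 in⁴.
Semicircular cap: semicircle r = 1.5, A = 3.5343 in², y = 4.4366 in, Ī = 0.55564 in⁴.
Centroid: ȳ = ΣA·y / ΣA = 2.5003 in.
Transfer each piece to the horizontal axis through the centroid using Ī + A·d² with d = y − 2.5003:
  rectangular body: d = -0.60031 in → contributes +17.826 in⁴
  semicircular cap: d = 1.9363 in → contributes +13.807 in⁴
Total I = 31.633 in⁴.

I_xx ≈ 31.6 in⁴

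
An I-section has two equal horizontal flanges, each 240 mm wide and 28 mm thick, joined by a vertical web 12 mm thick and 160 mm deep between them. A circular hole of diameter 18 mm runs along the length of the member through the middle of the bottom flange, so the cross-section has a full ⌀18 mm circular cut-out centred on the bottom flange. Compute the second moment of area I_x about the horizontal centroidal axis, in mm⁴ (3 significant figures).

I_x ≈ 1.21 × 10⁸ mm⁴

Split into non-overlapping primitives; take the origin at the lower-left of the bounding box.
Bottom flange: 240 × 28, A = 6 720 mm², y = 14 mm, Ī = 439 040 mm⁴.
Web: 12 × 160, A = 1 920 mm², y = 108 mm, Ī = 4 096 000 mm⁴.
Top flange: 240 × 28, A = 6 720 mm², y = 202 mm, Ī = 439 040 mm⁴.
Hole (subtracted): ⌀18, A = 254.47 mm², y = 14 mm, Ī = 5 153 mm⁴.
Centroid: ȳ = ΣA·y / ΣA = 109.58 mm.
Transfer each piece to the horizontal centroidal axis using Ī + A·d² with d = y − 109.58:
  bottom flange: d = -95.584 mm → contributes +61 834 381 mm⁴
  web: d = -1.5835 mm → contributes +4 100 815 mm⁴
  top flange: d = 92.416 mm → contributes +57 833 240 mm⁴
  hole: d = -95.584 mm → contributes −2 330 036 mm⁴
Total I = 121 438 401 mm⁴.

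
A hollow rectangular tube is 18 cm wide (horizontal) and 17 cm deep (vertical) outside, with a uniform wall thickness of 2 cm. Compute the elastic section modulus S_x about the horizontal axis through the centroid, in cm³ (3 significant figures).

Decompose the section into non-overlapping parts with the origin at the bottom-left of its bounding rectangle.
Outer rectangle: 18 × 17, A = 306 cm², y = 8.5 cm, Ī = 7369.5 cm⁴.
Inner void (subtracted): 14 × 13, A = 182 cm², y = 8.5 cm, Ī = 2563.2 cm⁴.
By symmetry the centroid is at mid-height, ȳ = 8.5 cm.
All pieces are centred on the horizontal axis through the centroid, so I = ΣĪ (holes subtracted) = 4806.3 cm⁴.
Extreme fibre distance c = 8.5 cm; S = I/c = 565.45 cm³.

S_x ≈ 565 cm³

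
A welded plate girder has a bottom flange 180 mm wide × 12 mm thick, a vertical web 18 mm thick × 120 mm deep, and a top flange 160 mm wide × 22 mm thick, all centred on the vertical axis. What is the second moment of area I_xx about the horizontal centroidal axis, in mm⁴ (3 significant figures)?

I_xx ≈ 2.84 × 10⁷ mm⁴

Split into non-overlapping primitives; take the origin at the lower-left of the bounding box.
Bottom plate: 180 × 12, A = 2 160 mm², y = 6 mm, Ī = 25 920 mm⁴.
Web plate: 18 × 120, A = 2 160 mm², y = 72 mm, Ī = 2 592 000 mm⁴.
Top plate: 160 × 22, A = 3 520 mm², y = 143 mm, Ī = 141 973 mm⁴.
Centroid: ȳ = ΣA·y / ΣA = 85.694 mm.
Transfer each piece to the horizontal centroidal axis using Ī + A·d² with d = y − 85.694:
  bottom plate: d = -79.694 mm → contributes +13 744 326 mm⁴
  web plate: d = -13.694 mm → contributes +2 997 048 mm⁴
  top plate: d = 57.306 mm → contributes +11 701 624 mm⁴
Total I = 28 442 999 mm⁴.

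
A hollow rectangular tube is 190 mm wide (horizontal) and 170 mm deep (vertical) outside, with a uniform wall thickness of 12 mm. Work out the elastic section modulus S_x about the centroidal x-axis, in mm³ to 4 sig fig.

S_x ≈ 4.087 × 10⁵ mm³

Treat the section as a set of non-overlapping primitives; coordinates are from the bounding-box lower-left.
Outer rectangle: 190 × 170, A = 32 300 mm², y = 85 mm, Ī = 77 789 167 mm⁴.
Inner void (subtracted): 166 × 146, A = 24 236 mm², y = 85 mm, Ī = 43 051 215 mm⁴.
By symmetry the centroid is at mid-height, ȳ = 85 mm.
All pieces are centred on the centroidal x-axis, so I = ΣĪ (holes subtracted) = 34 737 952 mm⁴.
Extreme fibre distance c = 85 mm; S = I/c = 408 682 mm³.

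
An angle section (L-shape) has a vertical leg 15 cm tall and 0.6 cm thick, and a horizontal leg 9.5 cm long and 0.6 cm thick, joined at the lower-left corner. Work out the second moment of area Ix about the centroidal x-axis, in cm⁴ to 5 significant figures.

Treat the section as a set of non-overlapping primitives; coordinates are from the bounding-box lower-left.
Vertical leg: 0.6 × 15, A = 9 cm², y = 7.5 cm, Ī = 168.75 cm⁴.
Horizontal leg (remainder): 8.9 × 0.6, A = 5.34 cm², y = 0.3 cm, Ī = 0.1602 cm⁴.
Centroid: ȳ = ΣA·y / ΣA = 4.818828 cm.
Transfer each piece to the centroidal x-axis using Ī + A·d² with d = y − 4.818828:
  vertical leg: d = 2.681172 cm → contributes +233.4481 cm⁴
  horizontal leg (remainder): d = -4.518828 cm → contributes +109.202 cm⁴
Total I = 342.6501 cm⁴.

Ix ≈ 342.65 cm⁴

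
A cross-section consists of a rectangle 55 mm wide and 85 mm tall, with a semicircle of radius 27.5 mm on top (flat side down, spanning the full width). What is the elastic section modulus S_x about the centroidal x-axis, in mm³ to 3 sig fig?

S_x ≈ 9.58 × 10⁴ mm³

Treat the section as a set of non-overlapping primitives; coordinates are from the bounding-box lower-left.
Rectangular body: 55 × 85, A = 4 675 mm², y = 42.5 mm, Ī = 2 814 740 mm⁴.
Semicircular cap: semicircle r = 27.5, A = 1187.9 mm², y = 96.671 mm, Ī = 62 772 mm⁴.
Centroid: ȳ = ΣA·y / ΣA = 53.476 mm.
Transfer each piece to the centroidal x-axis using Ī + A·d² with d = y − 53.476:
  rectangular body: d = -10.976 mm → contributes +3 377 942 mm⁴
  semicircular cap: d = 43.195 mm → contributes +2 279 236 mm⁴
Total I = 5 657 178 mm⁴.
Extreme fibre distance c = 59.024 mm; S = I/c = 95 845 mm³.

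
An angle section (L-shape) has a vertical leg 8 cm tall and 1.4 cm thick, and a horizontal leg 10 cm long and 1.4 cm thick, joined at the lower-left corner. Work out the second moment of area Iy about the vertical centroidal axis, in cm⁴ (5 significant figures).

Iy ≈ 221.10 cm⁴

Break the section into simple shapes (no overlaps), measuring from the bottom-left corner of the bounding box.
Vertical leg: 1.4 × 8, A = 11.2 cm², x = 0.7 cm, Ī = 1.829333 cm⁴.
Horizontal leg (remainder): 8.6 × 1.4, A = 12.04 cm², x = 5.7 cm, Ī = 74.20653 cm⁴.
Centroid: x̄ = ΣA·x / ΣA = 3.290361 cm.
Transfer each piece to the vertical centroidal axis using Ī + A·d² with d = x − 3.290361:
  vertical leg: d = -2.590361 cm → contributes +76.98102 cm⁴
  horizontal leg (remainder): d = 2.409639 cm → contributes +144.1151 cm⁴
Total I = 221.0961 cm⁴.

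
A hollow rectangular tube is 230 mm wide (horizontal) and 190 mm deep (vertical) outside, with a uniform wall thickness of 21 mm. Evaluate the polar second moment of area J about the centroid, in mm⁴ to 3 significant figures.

J ≈ 1.91 × 10⁸ mm⁴

Split into non-overlapping primitives; take the origin at the lower-left of the bounding box.
Outer rectangle: 230 × 190, A = 43 700 mm², y = 95 mm, Ī = 131 464 167 mm⁴.
Inner void (subtracted): 188 × 148, A = 27 824 mm², y = 95 mm, Ī = 50 788 075 mm⁴.
By symmetry the centroid is at mid-height, ȳ = 95 mm.
All pieces are centred on the centroidal x-axis, so I = ΣĪ (holes subtracted) = 80 676 092 mm⁴.
Repeating about the centroidal y-axis gives I_y = 110 693 212 mm⁴.
Polar second moment: J = I_x + I_y = 191 369 304 mm⁴.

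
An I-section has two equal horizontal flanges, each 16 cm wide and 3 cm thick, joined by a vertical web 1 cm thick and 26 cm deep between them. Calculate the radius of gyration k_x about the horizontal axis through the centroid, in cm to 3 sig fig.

Treat the section as a set of non-overlapping primitives; coordinates are from the bounding-box lower-left.
Bottom flange: 16 × 3, A = 48 cm², y = 1.5 cm, Ī = 36 cm⁴.
Web: 1 × 26, A = 26 cm², y = 16 cm, Ī = 1464.7 cm⁴.
Top flange: 16 × 3, A = 48 cm², y = 30.5 cm, Ī = 36 cm⁴.
By symmetry the centroid is at mid-height, ȳ = 16 cm.
Transfer each piece to the horizontal axis through the centroid using Ī + A·d² with d = y − 16:
  bottom flange: d = -14.5 cm → contributes +10 128 cm⁴
  web: d = 0 cm → contributes +1464.7 cm⁴
  top flange: d = 14.5 cm → contributes +10 128 cm⁴
Total I = 21 721 cm⁴.
Radius of gyration: k = √(I/A) = √(21 721 / 122) = 13.343 cm.

k_x ≈ 13.3 cm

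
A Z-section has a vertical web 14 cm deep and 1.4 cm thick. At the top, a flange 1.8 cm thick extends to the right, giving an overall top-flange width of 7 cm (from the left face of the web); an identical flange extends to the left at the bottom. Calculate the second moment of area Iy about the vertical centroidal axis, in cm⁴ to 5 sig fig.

Iy ≈ 302.85 cm⁴

Break the section into simple shapes (no overlaps), measuring from the bottom-left corner of the bounding box.
Web: 1.4 × 14, A = 19.6 cm², x = 6.3 cm, Ī = 3.201333 cm⁴.
Top flange (beyond web): 5.6 × 1.8, A = 10.08 cm², x = 9.8 cm, Ī = 26.3424 cm⁴.
Bottom flange (beyond web): 5.6 × 1.8, A = 10.08 cm², x = 2.8 cm, Ī = 26.3424 cm⁴.
Centroid: x̄ = ΣA·x / ΣA = 6.3 cm.
Transfer each piece to the vertical centroidal axis using Ī + A·d² with d = x − 6.3:
  web: d = 0 cm → contributes +3.201333 cm⁴
  top flange (beyond web): d = 3.5 cm → contributes +149.8224 cm⁴
  bottom flange (beyond web): d = -3.5 cm → contributes +149.8224 cm⁴
Total I = 302.8461 cm⁴.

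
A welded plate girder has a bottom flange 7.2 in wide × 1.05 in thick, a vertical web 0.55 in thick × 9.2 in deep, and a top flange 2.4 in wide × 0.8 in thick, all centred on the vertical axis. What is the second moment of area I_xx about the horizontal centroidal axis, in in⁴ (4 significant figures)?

Decompose the section into non-overlapping parts with the origin at the bottom-left of its bounding rectangle.
Bottom plate: 7.2 × 1.05, A = 7.56 in², y = 0.525 in, Ī = 0.694575 in⁴.
Web plate: 0.55 × 9.2, A = 5.06 in², y = 5.65 in, Ī = 35.6899 in⁴.
Top plate: 2.4 × 0.8, A = 1.92 in², y = 10.65 in, Ī = 0.1024 in⁴.
Centroid: ȳ = ΣA·y / ΣA = 3.64553 in.
Transfer each piece to the horizontal centroidal axis using Ī + A·d² with d = y − 3.64553:
  bottom plate: d = -3.12053 in → contributes +74.3116 in⁴
  web plate: d = 2.00447 in → contributes +56.0204 in⁴
  top plate: d = 7.00447 in → contributes +94.3026 in⁴
Total I = 224.635 in⁴.

I_xx ≈ 224.6 in⁴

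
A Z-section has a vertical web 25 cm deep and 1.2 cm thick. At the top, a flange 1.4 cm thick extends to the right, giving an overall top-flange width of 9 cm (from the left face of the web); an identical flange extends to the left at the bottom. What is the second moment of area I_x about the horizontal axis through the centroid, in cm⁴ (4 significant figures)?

I_x ≈ 4607 cm⁴

Decompose the section into non-overlapping parts with the origin at the bottom-left of its bounding rectangle.
Web: 1.2 × 25, A = 30 cm², y = 12.5 cm, Ī = 1562.5 cm⁴.
Top flange (beyond web): 7.8 × 1.4, A = 10.92 cm², y = 24.3 cm, Ī = 1.7836 cm⁴.
Bottom flange (beyond web): 7.8 × 1.4, A = 10.92 cm², y = 0.7 cm, Ī = 1.7836 cm⁴.
Centroid: ȳ = ΣA·y / ΣA = 12.5 cm.
Transfer each piece to the horizontal axis through the centroid using Ī + A·d² with d = y − 12.5:
  web: d = 0 cm → contributes +1562.5 cm⁴
  top flange (beyond web): d = 11.8 cm → contributes +1522.28 cm⁴
  bottom flange (beyond web): d = -11.8 cm → contributes +1522.28 cm⁴
Total I = 4607.07 cm⁴.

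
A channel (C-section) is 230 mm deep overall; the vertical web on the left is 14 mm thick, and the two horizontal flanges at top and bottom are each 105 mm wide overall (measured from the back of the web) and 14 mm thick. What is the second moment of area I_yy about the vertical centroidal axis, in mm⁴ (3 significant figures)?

I_yy ≈ 5.73 × 10⁶ mm⁴

Break the section into simple shapes (no overlaps), measuring from the bottom-left corner of the bounding box.
Web: 14 × 230, A = 3 220 mm², x = 7 mm, Ī = 52 593 mm⁴.
Top flange (beyond web): 91 × 14, A = 1 274 mm², x = 59.5 mm, Ī = 879 166 mm⁴.
Bottom flange (beyond web): 91 × 14, A = 1 274 mm², x = 59.5 mm, Ī = 879 166 mm⁴.
Centroid: x̄ = ΣA·x / ΣA = 30.192 mm.
Transfer each piece to the vertical centroidal axis using Ī + A·d² with d = x − 30.192:
  web: d = -23.192 mm → contributes +1 784 493 mm⁴
  top flange (beyond web): d = 29.308 mm → contributes +1 973 499 mm⁴
  bottom flange (beyond web): d = 29.308 mm → contributes +1 973 499 mm⁴
Total I = 5 731 491 mm⁴.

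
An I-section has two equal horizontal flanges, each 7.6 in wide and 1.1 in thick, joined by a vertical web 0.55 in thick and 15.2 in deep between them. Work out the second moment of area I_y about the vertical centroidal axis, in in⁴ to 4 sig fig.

I_y ≈ 80.69 in⁴

Break the section into simple shapes (no overlaps), measuring from the bottom-left corner of the bounding box.
Bottom flange: 7.6 × 1.1, A = 8.36 in², x = 3.8 in, Ī = 40.2395 in⁴.
Web: 0.55 × 15.2, A = 8.36 in², x = 3.8 in, Ī = 0.210742 in⁴.
Top flange: 7.6 × 1.1, A = 8.36 in², x = 3.8 in, Ī = 40.2395 in⁴.
By symmetry the centroid is at mid-width, x̄ = 3.8 in.
All pieces are centred on the vertical centroidal axis, so I = ΣĪ = 80.6897 in⁴.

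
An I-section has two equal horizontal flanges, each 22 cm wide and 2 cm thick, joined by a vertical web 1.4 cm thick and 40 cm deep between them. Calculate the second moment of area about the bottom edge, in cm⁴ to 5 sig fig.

Break the section into simple shapes (no overlaps), measuring from the bottom-left corner of the bounding box.
Bottom flange: 22 × 2, A = 44 cm², y = 1 cm, Ī = 14.66667 cm⁴.
Web: 1.4 × 40, A = 56 cm², y = 22 cm, Ī = 7466.667 cm⁴.
Top flange: 22 × 2, A = 44 cm², y = 43 cm, Ī = 14.66667 cm⁴.
Transfer each piece to a horizontal axis along the bottom face using Ī + A·d² with d = y − 0:
  bottom flange: d = 1 cm → contributes +58.66667 cm⁴
  web: d = 22 cm → contributes +34570.67 cm⁴
  top flange: d = 43 cm → contributes +81370.67 cm⁴
Total I = 116 000 cm⁴.

I_base ≈ 1.1600 × 10⁵ cm⁴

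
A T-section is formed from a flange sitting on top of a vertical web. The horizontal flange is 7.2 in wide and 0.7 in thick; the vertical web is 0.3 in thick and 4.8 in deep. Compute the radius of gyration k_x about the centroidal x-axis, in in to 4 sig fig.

Treat the section as a set of non-overlapping primitives; coordinates are from the bounding-box lower-left.
Flange: 7.2 × 0.7, A = 5.04 in², y = 5.15 in, Ī = 0.2058 in⁴.
Web: 0.3 × 4.8, A = 1.44 in², y = 2.4 in, Ī = 2.7648 in⁴.
Centroid: ȳ = ΣA·y / ΣA = 4.53889 in.
Transfer each piece to the centroidal x-axis using Ī + A·d² with d = y − 4.53889:
  flange: d = 0.611111 in → contributes +2.08802 in⁴
  web: d = -2.13889 in → contributes +9.35258 in⁴
Total I = 11.4406 in⁴.
Radius of gyration: k = √(I/A) = √(11.4406 / 6.48) = 1.32873 in.

k_x ≈ 1.329 in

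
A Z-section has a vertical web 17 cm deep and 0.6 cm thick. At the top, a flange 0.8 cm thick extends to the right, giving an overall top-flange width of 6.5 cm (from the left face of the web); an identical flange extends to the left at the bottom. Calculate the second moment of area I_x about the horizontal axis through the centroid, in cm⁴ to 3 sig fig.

Split into non-overlapping primitives; take the origin at the lower-left of the bounding box.
Web: 0.6 × 17, A = 10.2 cm², y = 8.5 cm, Ī = 245.65 cm⁴.
Top flange (beyond web): 5.9 × 0.8, A = 4.72 cm², y = 16.6 cm, Ī = 0.25173 cm⁴.
Bottom flange (beyond web): 5.9 × 0.8, A = 4.72 cm², y = 0.4 cm, Ī = 0.25173 cm⁴.
Centroid: ȳ = ΣA·y / ΣA = 8.5 cm.
Transfer each piece to the horizontal axis through the centroid using Ī + A·d² with d = y − 8.5:
  web: d = 0 cm → contributes +245.65 cm⁴
  top flange (beyond web): d = 8.1 cm → contributes +309.93 cm⁴
  bottom flange (beyond web): d = -8.1 cm → contributes +309.93 cm⁴
Total I = 865.51 cm⁴.

I_x ≈ 866 cm⁴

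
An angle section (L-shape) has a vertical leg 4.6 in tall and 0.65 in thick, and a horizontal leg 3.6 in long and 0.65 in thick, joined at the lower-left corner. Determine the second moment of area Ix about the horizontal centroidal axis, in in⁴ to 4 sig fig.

Treat the section as a set of non-overlapping primitives; coordinates are from the bounding-box lower-left.
Vertical leg: 0.65 × 4.6, A = 2.99 in², y = 2.3 in, Ī = 5.27237 in⁴.
Horizontal leg (remainder): 2.95 × 0.65, A = 1.9175 in², y = 0.325 in, Ī = 0.067512 in⁴.
Centroid: ȳ = ΣA·y / ΣA = 1.52831 in.
Transfer each piece to the horizontal centroidal axis using Ī + A·d² with d = y − 1.52831:
  vertical leg: d = 0.771689 in → contributes +7.05292 in⁴
  horizontal leg (remainder): d = -1.20331 in → contributes +2.84397 in⁴
Total I = 9.89689 in⁴.

Ix ≈ 9.897 in⁴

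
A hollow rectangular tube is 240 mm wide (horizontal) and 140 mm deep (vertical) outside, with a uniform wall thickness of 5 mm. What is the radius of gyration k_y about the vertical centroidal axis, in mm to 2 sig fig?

Split into non-overlapping primitives; take the origin at the lower-left of the bounding box.
Outer rectangle: 240 × 140, A = 33 600 mm², x = 120 mm, Ī = 161 280 000 mm⁴.
Inner void (subtracted): 230 × 130, A = 29 900 mm², x = 120 mm, Ī = 131 809 167 mm⁴.
By symmetry the centroid is at mid-width, x̄ = 120 mm.
All pieces are centred on the vertical centroidal axis, so I = ΣĪ (holes subtracted) = 29 470 833 mm⁴.
Radius of gyration: k = √(I/A) = √(29 470 833 / 3 700) = 89.25 mm.

k_y ≈ 89 mm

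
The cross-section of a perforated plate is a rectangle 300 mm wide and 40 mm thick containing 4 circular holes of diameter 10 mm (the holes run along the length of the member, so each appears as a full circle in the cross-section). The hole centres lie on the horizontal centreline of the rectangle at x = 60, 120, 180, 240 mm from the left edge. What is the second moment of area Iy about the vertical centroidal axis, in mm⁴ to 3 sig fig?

Treat the section as a set of non-overlapping primitives; coordinates are from the bounding-box lower-left.
Plate: 300 × 40, A = 12 000 mm², x = 150 mm, Ī = 90 000 000 mm⁴.
Hole 1 (subtracted): ⌀10, A = 78.54 mm², x = 60 mm, Ī = 490.87 mm⁴.
Hole 2 (subtracted): ⌀10, A = 78.54 mm², x = 120 mm, Ī = 490.87 mm⁴.
Hole 3 (subtracted): ⌀10, A = 78.54 mm², x = 180 mm, Ī = 490.87 mm⁴.
Hole 4 (subtracted): ⌀10, A = 78.54 mm², x = 240 mm, Ī = 490.87 mm⁴.
By symmetry the centroid is at mid-width, x̄ = 150 mm.
Transfer each piece to the vertical centroidal axis using Ī + A·d² with d = x − 150:
  plate: d = 0 mm → contributes +90 000 000 mm⁴
  hole 1: d = -90 mm → contributes −636 663 mm⁴
  hole 2: d = -30 mm → contributes −71 177 mm⁴
  hole 3: d = 30 mm → contributes −71 177 mm⁴
  hole 4: d = 90 mm → contributes −636 663 mm⁴
Total I = 88 584 320 mm⁴.

Iy ≈ 8.86 × 10⁷ mm⁴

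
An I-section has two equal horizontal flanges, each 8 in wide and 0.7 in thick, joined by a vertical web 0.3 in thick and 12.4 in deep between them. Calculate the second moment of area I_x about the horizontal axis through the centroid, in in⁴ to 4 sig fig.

I_x ≈ 528.6 in⁴

Break the section into simple shapes (no overlaps), measuring from the bottom-left corner of the bounding box.
Bottom flange: 8 × 0.7, A = 5.6 in², y = 0.35 in, Ī = 0.228667 in⁴.
Web: 0.3 × 12.4, A = 3.72 in², y = 6.9 in, Ī = 47.6656 in⁴.
Top flange: 8 × 0.7, A = 5.6 in², y = 13.45 in, Ī = 0.228667 in⁴.
By symmetry the centroid is at mid-height, ȳ = 6.9 in.
Transfer each piece to the horizontal axis through the centroid using Ī + A·d² with d = y − 6.9:
  bottom flange: d = -6.55 in → contributes +240.483 in⁴
  web: d = 0 in → contributes +47.6656 in⁴
  top flange: d = 6.55 in → contributes +240.483 in⁴
Total I = 528.631 in⁴.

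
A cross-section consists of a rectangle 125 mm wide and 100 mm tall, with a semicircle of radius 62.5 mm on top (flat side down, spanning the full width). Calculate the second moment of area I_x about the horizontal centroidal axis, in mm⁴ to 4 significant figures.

I_x ≈ 3.619 × 10⁷ mm⁴

Break the section into simple shapes (no overlaps), measuring from the bottom-left corner of the bounding box.
Rectangular body: 125 × 100, A = 12 500 mm², y = 50 mm, Ī = 10 416 667 mm⁴.
Semicircular cap: semicircle r = 62.5, A = 6135.92 mm², y = 126.526 mm, Ī = 1 674 758 mm⁴.
Centroid: ȳ = ΣA·y / ΣA = 75.1963 mm.
Transfer each piece to the horizontal centroidal axis using Ī + A·d² with d = y − 75.1963:
  rectangular body: d = -25.1963 mm → contributes +18 352 345 mm⁴
  semicircular cap: d = 51.3295 mm → contributes +17 841 189 mm⁴
Total I = 36 193 534 mm⁴.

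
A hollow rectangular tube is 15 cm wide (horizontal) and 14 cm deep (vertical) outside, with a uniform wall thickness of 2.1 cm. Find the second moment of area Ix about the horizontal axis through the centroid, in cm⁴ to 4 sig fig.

Ix ≈ 2583 cm⁴

Break the section into simple shapes (no overlaps), measuring from the bottom-left corner of the bounding box.
Outer rectangle: 15 × 14, A = 210 cm², y = 7 cm, Ī = 3 430 cm⁴.
Inner void (subtracted): 10.8 × 9.8, A = 105.84 cm², y = 7 cm, Ī = 847.073 cm⁴.
By symmetry the centroid is at mid-height, ȳ = 7 cm.
All pieces are centred on the horizontal axis through the centroid, so I = ΣĪ (holes subtracted) = 2582.93 cm⁴.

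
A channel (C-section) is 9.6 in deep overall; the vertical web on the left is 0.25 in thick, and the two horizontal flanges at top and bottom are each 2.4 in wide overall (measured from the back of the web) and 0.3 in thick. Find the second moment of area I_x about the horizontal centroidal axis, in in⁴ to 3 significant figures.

I_x ≈ 46.3 in⁴

Split into non-overlapping primitives; take the origin at the lower-left of the bounding box.
Web: 0.25 × 9.6, A = 2.4 in², y = 4.8 in, Ī = 18.432 in⁴.
Top flange (beyond web): 2.15 × 0.3, A = 0.645 in², y = 9.45 in, Ī = 0.0048375 in⁴.
Bottom flange (beyond web): 2.15 × 0.3, A = 0.645 in², y = 0.15 in, Ī = 0.0048375 in⁴.
By symmetry the centroid is at mid-height, ȳ = 4.8 in.
Transfer each piece to the horizontal centroidal axis using Ī + A·d² with d = y − 4.8:
  web: d = 0 in → contributes +18.432 in⁴
  top flange (beyond web): d = 4.65 in → contributes +13.951 in⁴
  bottom flange (beyond web): d = -4.65 in → contributes +13.951 in⁴
Total I = 46.335 in⁴.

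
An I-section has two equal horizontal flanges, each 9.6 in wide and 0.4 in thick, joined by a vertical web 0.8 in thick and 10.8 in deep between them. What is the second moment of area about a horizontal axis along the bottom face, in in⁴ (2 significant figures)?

I_base ≈ 870 in⁴

Break the section into simple shapes (no overlaps), measuring from the bottom-left corner of the bounding box.
Bottom flange: 9.6 × 0.4, A = 3.84 in², y = 0.2 in, Ī = 0.0512 in⁴.
Web: 0.8 × 10.8, A = 8.64 in², y = 5.8 in, Ī = 83.98 in⁴.
Top flange: 9.6 × 0.4, A = 3.84 in², y = 11.4 in, Ī = 0.0512 in⁴.
Transfer each piece to a horizontal axis along the bottom face using Ī + A·d² with d = y − 0:
  bottom flange: d = 0.2 in → contributes +0.2048 in⁴
  web: d = 5.8 in → contributes +374.6 in⁴
  top flange: d = 11.4 in → contributes +499.1 in⁴
Total I = 873.9 in⁴.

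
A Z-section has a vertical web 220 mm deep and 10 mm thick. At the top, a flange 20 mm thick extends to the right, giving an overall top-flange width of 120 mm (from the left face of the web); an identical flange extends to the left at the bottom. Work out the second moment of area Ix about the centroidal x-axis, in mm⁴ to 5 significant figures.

Treat the section as a set of non-overlapping primitives; coordinates are from the bounding-box lower-left.
Web: 10 × 220, A = 2 200 mm², y = 110 mm, Ī = 8 873 333 mm⁴.
Top flange (beyond web): 110 × 20, A = 2 200 mm², y = 210 mm, Ī = 73333.33 mm⁴.
Bottom flange (beyond web): 110 × 20, A = 2 200 mm², y = 10 mm, Ī = 73333.33 mm⁴.
Centroid: ȳ = ΣA·y / ΣA = 110 mm.
Transfer each piece to the centroidal x-axis using Ī + A·d² with d = y − 110:
  web: d = 0 mm → contributes +8 873 333 mm⁴
  top flange (beyond web): d = 100 mm → contributes +22 073 333 mm⁴
  bottom flange (beyond web): d = -100 mm → contributes +22 073 333 mm⁴
Total I = 53 020 000 mm⁴.

Ix ≈ 5.3020 × 10⁷ mm⁴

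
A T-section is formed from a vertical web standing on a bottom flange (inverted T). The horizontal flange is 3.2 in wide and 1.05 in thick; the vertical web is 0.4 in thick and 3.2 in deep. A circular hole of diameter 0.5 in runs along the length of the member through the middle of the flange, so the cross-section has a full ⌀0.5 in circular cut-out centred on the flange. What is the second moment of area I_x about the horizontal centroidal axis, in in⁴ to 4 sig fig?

Break the section into simple shapes (no overlaps), measuring from the bottom-left corner of the bounding box.
Flange: 3.2 × 1.05, A = 3.36 in², y = 0.525 in, Ī = 0.3087 in⁴.
Web: 0.4 × 3.2, A = 1.28 in², y = 2.65 in, Ī = 1.09227 in⁴.
Hole (subtracted): ⌀0.5, A = 0.19635 in², y = 0.525 in, Ī = 0.00306796 in⁴.
Centroid: ȳ = ΣA·y / ΣA = 1.13711 in.
Transfer each piece to the horizontal centroidal axis using Ī + A·d² with d = y − 1.13711:
  flange: d = -0.612109 in → contributes +1.56762 in⁴
  web: d = 1.51289 in → contributes +4.02198 in⁴
  hole: d = -0.612109 in → contributes −0.0766358 in⁴
Total I = 5.51296 in⁴.

I_x ≈ 5.513 in⁴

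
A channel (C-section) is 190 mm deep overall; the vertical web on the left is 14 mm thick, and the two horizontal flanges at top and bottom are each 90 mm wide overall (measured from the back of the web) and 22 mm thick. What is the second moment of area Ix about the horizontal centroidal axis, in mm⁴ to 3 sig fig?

Ix ≈ 3.17 × 10⁷ mm⁴

Split into non-overlapping primitives; take the origin at the lower-left of the bounding box.
Web: 14 × 190, A = 2 660 mm², y = 95 mm, Ī = 8 002 167 mm⁴.
Top flange (beyond web): 76 × 22, A = 1 672 mm², y = 179 mm, Ī = 67 437 mm⁴.
Bottom flange (beyond web): 76 × 22, A = 1 672 mm², y = 11 mm, Ī = 67 437 mm⁴.
By symmetry the centroid is at mid-height, ȳ = 95 mm.
Transfer each piece to the horizontal centroidal axis using Ī + A·d² with d = y − 95:
  web: d = 0 mm → contributes +8 002 167 mm⁴
  top flange (beyond web): d = 84 mm → contributes +11 865 069 mm⁴
  bottom flange (beyond web): d = -84 mm → contributes +11 865 069 mm⁴
Total I = 31 732 305 mm⁴.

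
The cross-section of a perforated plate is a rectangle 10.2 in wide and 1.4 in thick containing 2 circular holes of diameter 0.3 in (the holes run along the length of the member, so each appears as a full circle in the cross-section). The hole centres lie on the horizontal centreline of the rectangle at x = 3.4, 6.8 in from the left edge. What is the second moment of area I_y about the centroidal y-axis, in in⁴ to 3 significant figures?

I_y ≈ 123 in⁴

Break the section into simple shapes (no overlaps), measuring from the bottom-left corner of the bounding box.
Plate: 10.2 × 1.4, A = 14.28 in², x = 5.1 in, Ī = 123.81 in⁴.
Hole 1 (subtracted): ⌀0.3, A = 0.070686 in², x = 3.4 in, Ī = 0.00039761 in⁴.
Hole 2 (subtracted): ⌀0.3, A = 0.070686 in², x = 6.8 in, Ī = 0.00039761 in⁴.
By symmetry the centroid is at mid-width, x̄ = 5.1 in.
Transfer each piece to the centroidal y-axis using Ī + A·d² with d = x − 5.1:
  plate: d = 0 in → contributes +123.81 in⁴
  hole 1: d = -1.7 in → contributes −0.20468 in⁴
  hole 2: d = 1.7 in → contributes −0.20468 in⁴
Total I = 123.4 in⁴.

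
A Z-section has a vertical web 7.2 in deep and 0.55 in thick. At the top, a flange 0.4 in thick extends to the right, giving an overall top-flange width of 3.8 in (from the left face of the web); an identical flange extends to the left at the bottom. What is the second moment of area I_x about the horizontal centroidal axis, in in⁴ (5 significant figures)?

I_x ≈ 47.198 in⁴

Break the section into simple shapes (no overlaps), measuring from the bottom-left corner of the bounding box.
Web: 0.55 × 7.2, A = 3.96 in², y = 3.6 in, Ī = 17.1072 in⁴.
Top flange (beyond web): 3.25 × 0.4, A = 1.3 in², y = 7 in, Ī = 0.01733333 in⁴.
Bottom flange (beyond web): 3.25 × 0.4, A = 1.3 in², y = 0.2 in, Ī = 0.01733333 in⁴.
Centroid: ȳ = ΣA·y / ΣA = 3.6 in.
Transfer each piece to the horizontal centroidal axis using Ī + A·d² with d = y − 3.6:
  web: d = 0 in → contributes +17.1072 in⁴
  top flange (beyond web): d = 3.4 in → contributes +15.04533 in⁴
  bottom flange (beyond web): d = -3.4 in → contributes +15.04533 in⁴
Total I = 47.19787 in⁴.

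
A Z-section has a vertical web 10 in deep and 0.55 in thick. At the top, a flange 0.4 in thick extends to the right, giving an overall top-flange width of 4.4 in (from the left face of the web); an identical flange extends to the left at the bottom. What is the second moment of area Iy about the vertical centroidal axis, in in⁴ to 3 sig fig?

Iy ≈ 18.9 in⁴

Break the section into simple shapes (no overlaps), measuring from the bottom-left corner of the bounding box.
Web: 0.55 × 10, A = 5.5 in², x = 4.125 in, Ī = 0.13865 in⁴.
Top flange (beyond web): 3.85 × 0.4, A = 1.54 in², x = 6.325 in, Ī = 1.9022 in⁴.
Bottom flange (beyond web): 3.85 × 0.4, A = 1.54 in², x = 1.925 in, Ī = 1.9022 in⁴.
Centroid: x̄ = ΣA·x / ΣA = 4.125 in.
Transfer each piece to the vertical centroidal axis using Ī + A·d² with d = x − 4.125:
  web: d = 0 in → contributes +0.13865 in⁴
  top flange (beyond web): d = 2.2 in → contributes +9.3558 in⁴
  bottom flange (beyond web): d = -2.2 in → contributes +9.3558 in⁴
Total I = 18.85 in⁴.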